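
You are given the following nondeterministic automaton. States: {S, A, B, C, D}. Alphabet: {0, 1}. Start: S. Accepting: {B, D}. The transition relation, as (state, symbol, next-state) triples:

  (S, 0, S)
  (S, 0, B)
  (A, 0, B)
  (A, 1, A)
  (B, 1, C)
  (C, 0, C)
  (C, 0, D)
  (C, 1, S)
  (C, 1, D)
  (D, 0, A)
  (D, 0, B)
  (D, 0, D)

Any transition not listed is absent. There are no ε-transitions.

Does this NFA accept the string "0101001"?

Start in {S}.
Read '0': S→{S, B}; now {S, B}.
Read '1': S→∅, B→{C}; now {C}.
Read '0': C→{C, D}; now {C, D}.
Read '1': C→{S, D}, D→∅; now {S, D}.
Read '0': S→{S, B}, D→{A, B, D}; now {S, A, B, D}.
Read '0': S→{S, B}, A→{B}, B→∅, D→{A, B, D}; now {S, A, B, D}.
Read '1': S→∅, A→{A}, B→{C}, D→∅; now {A, C}.
The final set {A, C} contains no accepting state.

No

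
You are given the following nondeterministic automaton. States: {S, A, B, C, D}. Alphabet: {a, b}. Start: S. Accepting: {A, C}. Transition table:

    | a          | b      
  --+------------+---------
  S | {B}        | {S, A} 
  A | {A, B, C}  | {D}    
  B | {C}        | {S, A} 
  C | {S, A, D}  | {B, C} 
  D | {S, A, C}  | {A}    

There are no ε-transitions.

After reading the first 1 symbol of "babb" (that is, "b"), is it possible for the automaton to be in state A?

Yes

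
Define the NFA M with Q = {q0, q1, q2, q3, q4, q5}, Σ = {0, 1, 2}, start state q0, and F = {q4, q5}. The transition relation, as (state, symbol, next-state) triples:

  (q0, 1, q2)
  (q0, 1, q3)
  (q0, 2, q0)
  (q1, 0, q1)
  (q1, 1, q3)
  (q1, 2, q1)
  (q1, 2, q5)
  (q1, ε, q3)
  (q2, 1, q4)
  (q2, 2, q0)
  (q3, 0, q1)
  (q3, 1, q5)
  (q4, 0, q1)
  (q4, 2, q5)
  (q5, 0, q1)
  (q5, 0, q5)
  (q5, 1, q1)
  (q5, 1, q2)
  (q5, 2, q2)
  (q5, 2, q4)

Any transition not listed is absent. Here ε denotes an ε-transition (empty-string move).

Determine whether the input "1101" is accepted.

Yes

Start in {q0}.
Read '1': {q0} → {q2, q3}.
Read '1': {q2, q3} → {q4, q5}.
Read '0': {q4, q5} → {q1, q3, q5}.
Read '1': {q1, q3, q5} → {q1, q2, q3, q5}.
The final set {q1, q2, q3, q5} contains the accepting state q5.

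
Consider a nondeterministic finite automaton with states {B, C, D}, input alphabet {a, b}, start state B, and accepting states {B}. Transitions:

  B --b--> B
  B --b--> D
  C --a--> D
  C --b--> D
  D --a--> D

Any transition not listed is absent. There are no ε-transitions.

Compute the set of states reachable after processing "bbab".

Start in {B}.
Read 'b': {B} → {B, D}.
Read 'b': {B, D} → {B, D}.
Read 'a': {B, D} → {D}.
Read 'b': {D} → ∅.

∅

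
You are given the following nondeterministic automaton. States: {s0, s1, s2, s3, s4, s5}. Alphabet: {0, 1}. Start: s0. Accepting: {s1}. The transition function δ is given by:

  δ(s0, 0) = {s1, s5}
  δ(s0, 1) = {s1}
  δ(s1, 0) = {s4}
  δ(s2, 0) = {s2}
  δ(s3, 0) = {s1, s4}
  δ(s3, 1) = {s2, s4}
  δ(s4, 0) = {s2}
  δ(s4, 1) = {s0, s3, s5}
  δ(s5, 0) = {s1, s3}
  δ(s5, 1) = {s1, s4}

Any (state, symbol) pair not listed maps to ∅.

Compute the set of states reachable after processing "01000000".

{s2}

Start in {s0}.
Read '0': {s0} → {s1, s5}.
Read '1': {s1, s5} → {s1, s4}.
Read '0': {s1, s4} → {s2, s4}.
Read '0': {s2, s4} → {s2}.
Read '0': {s2} → {s2}.
Read '0': {s2} → {s2}.
Read '0': {s2} → {s2}.
Read '0': {s2} → {s2}.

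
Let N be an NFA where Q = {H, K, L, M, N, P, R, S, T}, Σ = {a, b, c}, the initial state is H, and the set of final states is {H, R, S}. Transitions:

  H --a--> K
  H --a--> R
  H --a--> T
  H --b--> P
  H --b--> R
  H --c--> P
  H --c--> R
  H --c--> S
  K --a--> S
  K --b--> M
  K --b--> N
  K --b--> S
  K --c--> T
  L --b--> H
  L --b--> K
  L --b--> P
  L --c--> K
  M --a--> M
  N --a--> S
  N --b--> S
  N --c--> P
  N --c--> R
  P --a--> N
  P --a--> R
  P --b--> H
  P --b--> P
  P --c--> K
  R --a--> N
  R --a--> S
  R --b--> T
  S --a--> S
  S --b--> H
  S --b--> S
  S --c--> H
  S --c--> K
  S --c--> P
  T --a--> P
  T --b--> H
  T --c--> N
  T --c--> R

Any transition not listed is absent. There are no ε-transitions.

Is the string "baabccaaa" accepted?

Start in {H}.
Read 'b': H→{P, R}; now {P, R}.
Read 'a': P→{N, R}, R→{N, S}; now {N, R, S}.
Read 'a': N→{S}, R→{N, S}, S→{S}; now {N, S}.
Read 'b': N→{S}, S→{H, S}; now {H, S}.
Read 'c': H→{P, R, S}, S→{H, K, P}; now {H, K, P, R, S}.
Read 'c': H→{P, R, S}, K→{T}, P→{K}, R→∅, S→{H, K, P}; now {H, K, P, R, S, T}.
Read 'a': H→{K, R, T}, K→{S}, P→{N, R}, R→{N, S}, S→{S}, T→{P}; now {K, N, P, R, S, T}.
Read 'a': K→{S}, N→{S}, P→{N, R}, R→{N, S}, S→{S}, T→{P}; now {N, P, R, S}.
Read 'a': N→{S}, P→{N, R}, R→{N, S}, S→{S}; now {N, R, S}.
The final set {N, R, S} contains the accepting states R, S.

Yes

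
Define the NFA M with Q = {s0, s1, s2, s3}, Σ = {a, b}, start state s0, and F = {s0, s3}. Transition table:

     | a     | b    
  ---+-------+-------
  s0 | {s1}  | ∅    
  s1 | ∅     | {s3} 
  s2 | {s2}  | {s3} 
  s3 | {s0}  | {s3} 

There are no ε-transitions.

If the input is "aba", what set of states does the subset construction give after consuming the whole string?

Start in {s0}.
Read 'a': s0→{s1}; now {s1}.
Read 'b': s1→{s3}; now {s3}.
Read 'a': s3→{s0}; now {s0}.

{s0}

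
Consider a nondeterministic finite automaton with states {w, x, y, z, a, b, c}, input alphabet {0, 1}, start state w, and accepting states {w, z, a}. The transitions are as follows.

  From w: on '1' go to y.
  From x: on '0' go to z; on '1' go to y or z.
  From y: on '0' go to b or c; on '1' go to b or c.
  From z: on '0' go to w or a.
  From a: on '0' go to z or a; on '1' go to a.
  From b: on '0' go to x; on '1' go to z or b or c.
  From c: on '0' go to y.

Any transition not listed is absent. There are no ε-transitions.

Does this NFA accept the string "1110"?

Start in {w}.
Read '1': w→{y}; now {y}.
Read '1': y→{b, c}; now {b, c}.
Read '1': b→{z, b, c}, c→∅; now {z, b, c}.
Read '0': z→{w, a}, b→{x}, c→{y}; now {w, x, y, a}.
The final set {w, x, y, a} contains the accepting states w, a.

Yes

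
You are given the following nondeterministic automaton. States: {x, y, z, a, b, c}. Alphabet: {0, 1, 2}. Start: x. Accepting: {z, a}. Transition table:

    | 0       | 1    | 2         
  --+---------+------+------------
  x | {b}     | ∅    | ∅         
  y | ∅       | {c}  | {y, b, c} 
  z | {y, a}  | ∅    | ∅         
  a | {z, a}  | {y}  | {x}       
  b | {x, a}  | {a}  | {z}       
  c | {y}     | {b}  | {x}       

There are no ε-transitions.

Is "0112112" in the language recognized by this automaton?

Start in {x}.
Read '0': x→{b}; now {b}.
Read '1': b→{a}; now {a}.
Read '1': a→{y}; now {y}.
Read '2': y→{y, b, c}; now {y, b, c}.
Read '1': y→{c}, b→{a}, c→{b}; now {a, b, c}.
Read '1': a→{y}, b→{a}, c→{b}; now {y, a, b}.
Read '2': y→{y, b, c}, a→{x}, b→{z}; now {x, y, z, b, c}.
The final set {x, y, z, b, c} contains the accepting state z.

Yes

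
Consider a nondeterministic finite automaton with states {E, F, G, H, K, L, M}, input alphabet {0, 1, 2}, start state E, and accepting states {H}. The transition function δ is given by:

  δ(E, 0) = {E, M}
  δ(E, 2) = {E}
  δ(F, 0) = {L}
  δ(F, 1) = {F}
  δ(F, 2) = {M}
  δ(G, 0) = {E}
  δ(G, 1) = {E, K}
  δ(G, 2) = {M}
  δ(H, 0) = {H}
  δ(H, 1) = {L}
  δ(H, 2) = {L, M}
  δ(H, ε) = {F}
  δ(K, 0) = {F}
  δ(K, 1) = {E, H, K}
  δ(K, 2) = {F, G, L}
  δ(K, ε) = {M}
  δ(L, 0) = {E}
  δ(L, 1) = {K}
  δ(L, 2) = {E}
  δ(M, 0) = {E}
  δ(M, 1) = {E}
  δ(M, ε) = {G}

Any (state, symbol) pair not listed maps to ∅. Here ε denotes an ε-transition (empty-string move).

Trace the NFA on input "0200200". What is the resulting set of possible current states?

{E, G, M}

Start in {E}.
Read '0': E→{E, M}; union {E, M}; ε-closure = {E, G, M}.
Read '2': E→{E}, G→{M}, M→∅; union {E, M}; ε-closure = {E, G, M}.
Read '0': E→{E, M}, G→{E}, M→{E}; union {E, M}; ε-closure = {E, G, M}.
Read '0': E→{E, M}, G→{E}, M→{E}; union {E, M}; ε-closure = {E, G, M}.
Read '2': E→{E}, G→{M}, M→∅; union {E, M}; ε-closure = {E, G, M}.
Read '0': E→{E, M}, G→{E}, M→{E}; union {E, M}; ε-closure = {E, G, M}.
Read '0': E→{E, M}, G→{E}, M→{E}; union {E, M}; ε-closure = {E, G, M}.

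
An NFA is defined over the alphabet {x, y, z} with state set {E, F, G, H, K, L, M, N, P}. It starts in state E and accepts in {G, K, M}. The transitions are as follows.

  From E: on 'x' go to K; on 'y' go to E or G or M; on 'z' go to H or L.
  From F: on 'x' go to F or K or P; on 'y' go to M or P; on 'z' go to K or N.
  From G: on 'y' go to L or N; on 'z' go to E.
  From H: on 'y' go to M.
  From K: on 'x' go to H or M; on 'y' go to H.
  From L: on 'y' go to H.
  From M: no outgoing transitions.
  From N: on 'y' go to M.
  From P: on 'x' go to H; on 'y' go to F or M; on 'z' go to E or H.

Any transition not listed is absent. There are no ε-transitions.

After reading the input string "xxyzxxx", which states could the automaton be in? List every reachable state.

∅

Start in {E}.
Read 'x': {E} → {K}.
Read 'x': {K} → {H, M}.
Read 'y': {H, M} → {M}.
Read 'z': {M} → ∅.
The set is empty and remains empty for the remaining 3 symbols.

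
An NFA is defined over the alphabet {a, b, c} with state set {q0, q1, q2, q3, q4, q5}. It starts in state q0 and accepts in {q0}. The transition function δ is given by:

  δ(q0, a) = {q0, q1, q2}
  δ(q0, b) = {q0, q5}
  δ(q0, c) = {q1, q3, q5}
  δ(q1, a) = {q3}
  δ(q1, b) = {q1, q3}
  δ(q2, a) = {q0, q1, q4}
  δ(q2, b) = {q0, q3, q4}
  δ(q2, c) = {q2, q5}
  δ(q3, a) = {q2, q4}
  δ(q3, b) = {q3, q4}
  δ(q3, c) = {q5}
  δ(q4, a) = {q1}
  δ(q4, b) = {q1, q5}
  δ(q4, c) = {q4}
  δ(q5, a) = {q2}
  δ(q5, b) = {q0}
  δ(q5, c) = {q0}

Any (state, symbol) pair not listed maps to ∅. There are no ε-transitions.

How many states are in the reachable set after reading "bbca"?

5

Start in {q0}.
Read 'b': {q0} → {q0, q5}.
Read 'b': {q0, q5} → {q0, q5}.
Read 'c': {q0, q5} → {q0, q1, q3, q5}.
Read 'a': {q0, q1, q3, q5} → {q0, q1, q2, q3, q4}.
That set has 5 states.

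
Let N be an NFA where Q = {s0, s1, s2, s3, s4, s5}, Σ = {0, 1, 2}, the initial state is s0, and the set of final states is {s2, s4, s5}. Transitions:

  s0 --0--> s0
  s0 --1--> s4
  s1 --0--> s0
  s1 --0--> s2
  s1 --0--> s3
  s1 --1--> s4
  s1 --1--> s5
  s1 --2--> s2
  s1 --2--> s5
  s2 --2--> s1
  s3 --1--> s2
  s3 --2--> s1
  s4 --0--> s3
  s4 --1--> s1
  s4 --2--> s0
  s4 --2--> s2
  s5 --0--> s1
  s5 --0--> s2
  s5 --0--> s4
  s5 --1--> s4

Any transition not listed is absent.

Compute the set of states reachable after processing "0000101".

{s2}

Start in {s0}.
Read '0': {s0} → {s0}.
Read '0': {s0} → {s0}.
Read '0': {s0} → {s0}.
Read '0': {s0} → {s0}.
Read '1': {s0} → {s4}.
Read '0': {s4} → {s3}.
Read '1': {s3} → {s2}.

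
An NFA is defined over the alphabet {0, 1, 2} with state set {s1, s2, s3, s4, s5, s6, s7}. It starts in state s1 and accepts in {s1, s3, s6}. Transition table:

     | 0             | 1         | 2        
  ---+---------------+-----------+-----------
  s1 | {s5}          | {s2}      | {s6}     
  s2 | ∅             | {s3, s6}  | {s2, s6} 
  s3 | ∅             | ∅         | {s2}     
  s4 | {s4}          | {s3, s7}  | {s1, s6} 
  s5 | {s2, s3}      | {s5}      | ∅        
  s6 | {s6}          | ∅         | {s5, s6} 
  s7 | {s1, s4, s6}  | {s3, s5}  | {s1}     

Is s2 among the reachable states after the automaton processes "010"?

Yes

Start in {s1}.
Read '0': {s1} → {s5}.
Read '1': {s5} → {s5}.
Read '0': {s5} → {s2, s3}.
State s2 is in {s2, s3}.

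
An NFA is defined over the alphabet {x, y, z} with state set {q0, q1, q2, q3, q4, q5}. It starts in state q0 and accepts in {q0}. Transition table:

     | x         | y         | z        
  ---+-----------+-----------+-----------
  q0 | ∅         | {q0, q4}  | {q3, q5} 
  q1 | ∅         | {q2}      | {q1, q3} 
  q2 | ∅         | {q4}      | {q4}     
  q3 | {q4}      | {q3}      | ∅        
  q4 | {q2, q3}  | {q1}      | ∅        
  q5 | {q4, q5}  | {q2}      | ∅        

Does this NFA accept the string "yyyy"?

Yes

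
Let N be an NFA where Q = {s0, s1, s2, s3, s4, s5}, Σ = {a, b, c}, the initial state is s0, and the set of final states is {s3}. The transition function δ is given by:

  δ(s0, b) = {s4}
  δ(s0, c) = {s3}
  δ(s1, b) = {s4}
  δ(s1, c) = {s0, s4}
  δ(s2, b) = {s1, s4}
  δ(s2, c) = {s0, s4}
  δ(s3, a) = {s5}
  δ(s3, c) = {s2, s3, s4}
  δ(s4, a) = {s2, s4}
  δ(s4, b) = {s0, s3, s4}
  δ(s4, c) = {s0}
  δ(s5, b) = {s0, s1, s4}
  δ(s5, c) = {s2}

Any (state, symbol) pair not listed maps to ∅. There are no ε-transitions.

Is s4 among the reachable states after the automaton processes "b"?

Start in {s0}.
Read 'b': s0→{s4}; now {s4}.
State s4 is in {s4}.

Yes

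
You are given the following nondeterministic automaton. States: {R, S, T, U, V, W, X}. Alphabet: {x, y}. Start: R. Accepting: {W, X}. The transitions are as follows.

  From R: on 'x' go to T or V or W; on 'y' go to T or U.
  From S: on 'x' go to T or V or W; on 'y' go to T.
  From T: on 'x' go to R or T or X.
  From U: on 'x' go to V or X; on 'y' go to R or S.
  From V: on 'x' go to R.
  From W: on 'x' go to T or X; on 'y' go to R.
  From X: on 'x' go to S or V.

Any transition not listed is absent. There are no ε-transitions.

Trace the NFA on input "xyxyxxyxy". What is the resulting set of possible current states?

Start in {R}.
Read 'x': {R} → {T, V, W}.
Read 'y': {T, V, W} → {R}.
Read 'x': {R} → {T, V, W}.
Read 'y': {T, V, W} → {R}.
Read 'x': {R} → {T, V, W}.
Read 'x': {T, V, W} → {R, T, X}.
Read 'y': {R, T, X} → {T, U}.
Read 'x': {T, U} → {R, T, V, X}.
Read 'y': {R, T, V, X} → {T, U}.

{T, U}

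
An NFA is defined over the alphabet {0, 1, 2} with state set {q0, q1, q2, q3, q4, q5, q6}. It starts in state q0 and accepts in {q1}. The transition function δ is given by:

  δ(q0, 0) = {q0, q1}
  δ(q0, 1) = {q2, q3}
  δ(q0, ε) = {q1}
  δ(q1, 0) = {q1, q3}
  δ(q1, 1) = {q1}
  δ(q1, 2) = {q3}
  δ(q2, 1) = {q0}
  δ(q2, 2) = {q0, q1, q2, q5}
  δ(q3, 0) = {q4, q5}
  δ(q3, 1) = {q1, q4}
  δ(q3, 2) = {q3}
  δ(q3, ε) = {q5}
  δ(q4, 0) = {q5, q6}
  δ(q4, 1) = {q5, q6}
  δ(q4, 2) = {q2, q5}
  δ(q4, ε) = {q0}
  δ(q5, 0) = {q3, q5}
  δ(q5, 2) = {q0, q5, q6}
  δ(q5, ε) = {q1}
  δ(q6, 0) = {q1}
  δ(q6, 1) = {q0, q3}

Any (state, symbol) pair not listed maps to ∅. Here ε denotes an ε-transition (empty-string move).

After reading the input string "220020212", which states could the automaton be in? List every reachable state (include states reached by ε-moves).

{q0, q1, q2, q3, q5, q6}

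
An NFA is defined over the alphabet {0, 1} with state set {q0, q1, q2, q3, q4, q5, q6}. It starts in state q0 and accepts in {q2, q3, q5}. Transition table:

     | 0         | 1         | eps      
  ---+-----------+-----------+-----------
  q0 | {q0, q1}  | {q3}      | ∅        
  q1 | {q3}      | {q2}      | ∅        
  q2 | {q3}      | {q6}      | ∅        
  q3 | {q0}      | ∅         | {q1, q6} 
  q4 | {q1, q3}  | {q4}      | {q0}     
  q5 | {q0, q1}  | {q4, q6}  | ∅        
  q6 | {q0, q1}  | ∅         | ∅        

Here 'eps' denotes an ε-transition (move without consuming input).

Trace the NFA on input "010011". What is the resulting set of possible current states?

{q2, q6}

Start in {q0}.
Read '0': q0→{q0, q1}; now {q0, q1}.
Read '1': q0→{q3}, q1→{q2}; union {q2, q3}; ε-closure = {q1, q2, q3, q6}.
Read '0': q1→{q3}, q2→{q3}, q3→{q0}, q6→{q0, q1}; union {q0, q1, q3}; ε-closure = {q0, q1, q3, q6}.
Read '0': q0→{q0, q1}, q1→{q3}, q3→{q0}, q6→{q0, q1}; union {q0, q1, q3}; ε-closure = {q0, q1, q3, q6}.
Read '1': q0→{q3}, q1→{q2}, q3→∅, q6→∅; union {q2, q3}; ε-closure = {q1, q2, q3, q6}.
Read '1': q1→{q2}, q2→{q6}, q3→∅, q6→∅; now {q2, q6}.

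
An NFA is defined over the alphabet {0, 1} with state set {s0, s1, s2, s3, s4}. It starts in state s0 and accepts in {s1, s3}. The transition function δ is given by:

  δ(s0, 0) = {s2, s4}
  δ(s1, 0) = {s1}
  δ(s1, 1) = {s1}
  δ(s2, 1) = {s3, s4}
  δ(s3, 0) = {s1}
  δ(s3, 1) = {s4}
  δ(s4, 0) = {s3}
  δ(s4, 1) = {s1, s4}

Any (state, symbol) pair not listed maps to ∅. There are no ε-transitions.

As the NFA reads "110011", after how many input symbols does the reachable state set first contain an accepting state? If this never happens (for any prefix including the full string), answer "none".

none

Start in {s0}.
Read '1': s0→∅; now ∅.
The set is empty and remains empty for the remaining 5 symbols.
No reachable set along the way intersects F.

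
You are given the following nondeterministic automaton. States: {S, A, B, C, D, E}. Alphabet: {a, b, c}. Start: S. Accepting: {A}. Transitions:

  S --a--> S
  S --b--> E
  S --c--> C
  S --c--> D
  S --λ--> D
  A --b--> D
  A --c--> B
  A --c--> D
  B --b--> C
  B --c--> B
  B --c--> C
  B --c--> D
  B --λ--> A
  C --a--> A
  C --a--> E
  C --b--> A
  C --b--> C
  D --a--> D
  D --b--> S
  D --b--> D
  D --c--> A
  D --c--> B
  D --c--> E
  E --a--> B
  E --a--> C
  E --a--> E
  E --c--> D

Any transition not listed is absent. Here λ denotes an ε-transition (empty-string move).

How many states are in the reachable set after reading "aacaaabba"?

6

Start: ε-closure({S}) = {S, D}.
Read 'a': {S, D} → {S, D}.
Read 'a': {S, D} → {S, D}.
Read 'c': {S, D} → {A, B, C, D, E}.
Read 'a': {A, B, C, D, E} → {A, B, C, D, E}.
Read 'a': {A, B, C, D, E} → {A, B, C, D, E}.
Read 'a': {A, B, C, D, E} → {A, B, C, D, E}.
Read 'b': {A, B, C, D, E} → {S, A, C, D}.
Read 'b': {S, A, C, D} → {S, A, C, D, E}.
Read 'a': {S, A, C, D, E} → {S, A, B, C, D, E}.
That set has 6 states.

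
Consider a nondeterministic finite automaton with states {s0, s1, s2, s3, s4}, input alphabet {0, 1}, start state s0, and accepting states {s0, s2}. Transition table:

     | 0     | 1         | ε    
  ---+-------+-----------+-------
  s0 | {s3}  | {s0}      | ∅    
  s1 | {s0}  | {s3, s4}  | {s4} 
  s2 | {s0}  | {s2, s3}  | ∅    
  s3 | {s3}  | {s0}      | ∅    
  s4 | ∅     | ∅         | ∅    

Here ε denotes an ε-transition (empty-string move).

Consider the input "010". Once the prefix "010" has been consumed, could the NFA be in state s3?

Yes

Start in {s0}.
Read '0': {s0} → {s3}.
Read '1': {s3} → {s0}.
Read '0': {s0} → {s3}.
State s3 is in {s3}.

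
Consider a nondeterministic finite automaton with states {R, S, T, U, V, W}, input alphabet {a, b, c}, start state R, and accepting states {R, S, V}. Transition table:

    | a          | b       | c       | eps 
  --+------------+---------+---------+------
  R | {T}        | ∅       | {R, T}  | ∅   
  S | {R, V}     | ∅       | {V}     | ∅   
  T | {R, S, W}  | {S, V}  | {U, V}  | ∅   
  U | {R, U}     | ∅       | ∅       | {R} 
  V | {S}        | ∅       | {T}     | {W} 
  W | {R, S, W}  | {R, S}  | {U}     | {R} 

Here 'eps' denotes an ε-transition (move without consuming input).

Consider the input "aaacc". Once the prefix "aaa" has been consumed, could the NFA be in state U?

Start in {R}.
Read 'a': {R} → {T}.
Read 'a': {T} → {R, S, W}.
Read 'a': {R, S, W} → {R, S, T, V, W}.
State U is not in {R, S, T, V, W}.

No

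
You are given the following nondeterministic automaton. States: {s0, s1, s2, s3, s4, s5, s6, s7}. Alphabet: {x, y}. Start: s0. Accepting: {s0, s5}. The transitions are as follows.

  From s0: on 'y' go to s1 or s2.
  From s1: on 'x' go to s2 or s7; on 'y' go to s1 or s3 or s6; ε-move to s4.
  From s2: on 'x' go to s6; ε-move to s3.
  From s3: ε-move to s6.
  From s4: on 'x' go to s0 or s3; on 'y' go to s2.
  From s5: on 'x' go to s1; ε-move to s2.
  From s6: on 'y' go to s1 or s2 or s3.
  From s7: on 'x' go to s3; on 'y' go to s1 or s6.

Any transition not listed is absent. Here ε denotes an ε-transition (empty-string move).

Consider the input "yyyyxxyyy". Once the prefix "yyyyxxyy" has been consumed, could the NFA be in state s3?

Yes

Start in {s0}.
Read 'y': {s0} → {s1, s2, s3, s4, s6}.
Read 'y': {s1, s2, s3, s4, s6} → {s1, s2, s3, s4, s6}.
Read 'y': {s1, s2, s3, s4, s6} → {s1, s2, s3, s4, s6}.
Read 'y': {s1, s2, s3, s4, s6} → {s1, s2, s3, s4, s6}.
Read 'x': {s1, s2, s3, s4, s6} → {s0, s2, s3, s6, s7}.
Read 'x': {s0, s2, s3, s6, s7} → {s3, s6}.
Read 'y': {s3, s6} → {s1, s2, s3, s4, s6}.
Read 'y': {s1, s2, s3, s4, s6} → {s1, s2, s3, s4, s6}.
State s3 is in {s1, s2, s3, s4, s6}.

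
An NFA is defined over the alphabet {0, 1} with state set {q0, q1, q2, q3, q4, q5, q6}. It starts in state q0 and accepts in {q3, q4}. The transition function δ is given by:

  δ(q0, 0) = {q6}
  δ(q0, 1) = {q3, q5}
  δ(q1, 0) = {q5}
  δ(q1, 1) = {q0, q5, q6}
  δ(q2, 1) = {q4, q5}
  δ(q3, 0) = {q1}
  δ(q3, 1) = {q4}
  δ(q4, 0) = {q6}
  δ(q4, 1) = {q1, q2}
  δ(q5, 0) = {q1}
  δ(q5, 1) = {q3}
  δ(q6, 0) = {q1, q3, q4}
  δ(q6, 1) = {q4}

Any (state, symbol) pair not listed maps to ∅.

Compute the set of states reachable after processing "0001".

{q0, q3, q4, q5, q6}

Start in {q0}.
Read '0': q0→{q6}; now {q6}.
Read '0': q6→{q1, q3, q4}; now {q1, q3, q4}.
Read '0': q1→{q5}, q3→{q1}, q4→{q6}; now {q1, q5, q6}.
Read '1': q1→{q0, q5, q6}, q5→{q3}, q6→{q4}; now {q0, q3, q4, q5, q6}.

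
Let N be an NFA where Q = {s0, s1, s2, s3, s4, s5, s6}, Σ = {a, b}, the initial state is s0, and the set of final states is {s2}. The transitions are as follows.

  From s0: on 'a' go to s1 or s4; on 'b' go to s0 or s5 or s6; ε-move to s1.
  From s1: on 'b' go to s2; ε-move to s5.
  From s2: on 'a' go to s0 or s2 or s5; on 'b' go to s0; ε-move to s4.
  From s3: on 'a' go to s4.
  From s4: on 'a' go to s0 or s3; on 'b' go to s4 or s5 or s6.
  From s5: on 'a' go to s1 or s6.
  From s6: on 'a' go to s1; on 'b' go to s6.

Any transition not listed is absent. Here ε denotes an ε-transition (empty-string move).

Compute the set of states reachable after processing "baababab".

{s0, s1, s2, s4, s5, s6}

Start: ε-closure({s0}) = {s0, s1, s5}.
Read 'b': s0→{s0, s5, s6}, s1→{s2}, s5→∅; union {s0, s2, s5, s6}; ε-closure = {s0, s1, s2, s4, s5, s6}.
Read 'a': s0→{s1, s4}, s1→∅, s2→{s0, s2, s5}, s4→{s0, s3}, s5→{s1, s6}, s6→{s1}; now {s0, s1, s2, s3, s4, s5, s6}.
Read 'a': s0→{s1, s4}, s1→∅, s2→{s0, s2, s5}, s3→{s4}, s4→{s0, s3}, s5→{s1, s6}, s6→{s1}; now {s0, s1, s2, s3, s4, s5, s6}.
Read 'b': s0→{s0, s5, s6}, s1→{s2}, s2→{s0}, s3→∅, s4→{s4, s5, s6}, s5→∅, s6→{s6}; union {s0, s2, s4, s5, s6}; ε-closure = {s0, s1, s2, s4, s5, s6}.
Read 'a': s0→{s1, s4}, s1→∅, s2→{s0, s2, s5}, s4→{s0, s3}, s5→{s1, s6}, s6→{s1}; now {s0, s1, s2, s3, s4, s5, s6}.
Read 'b': s0→{s0, s5, s6}, s1→{s2}, s2→{s0}, s3→∅, s4→{s4, s5, s6}, s5→∅, s6→{s6}; union {s0, s2, s4, s5, s6}; ε-closure = {s0, s1, s2, s4, s5, s6}.
Read 'a': s0→{s1, s4}, s1→∅, s2→{s0, s2, s5}, s4→{s0, s3}, s5→{s1, s6}, s6→{s1}; now {s0, s1, s2, s3, s4, s5, s6}.
Read 'b': s0→{s0, s5, s6}, s1→{s2}, s2→{s0}, s3→∅, s4→{s4, s5, s6}, s5→∅, s6→{s6}; union {s0, s2, s4, s5, s6}; ε-closure = {s0, s1, s2, s4, s5, s6}.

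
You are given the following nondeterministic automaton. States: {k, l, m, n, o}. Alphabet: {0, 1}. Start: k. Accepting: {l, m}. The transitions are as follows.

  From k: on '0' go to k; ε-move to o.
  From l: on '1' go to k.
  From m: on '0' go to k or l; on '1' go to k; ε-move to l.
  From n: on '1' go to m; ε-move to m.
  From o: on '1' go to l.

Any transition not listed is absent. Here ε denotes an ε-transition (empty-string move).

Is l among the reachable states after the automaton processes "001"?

Start: ε-closure({k}) = {k, o}.
Read '0': k→{k}, o→∅; union {k}; ε-closure = {k, o}.
Read '0': k→{k}, o→∅; union {k}; ε-closure = {k, o}.
Read '1': k→∅, o→{l}; now {l}.
State l is in {l}.

Yes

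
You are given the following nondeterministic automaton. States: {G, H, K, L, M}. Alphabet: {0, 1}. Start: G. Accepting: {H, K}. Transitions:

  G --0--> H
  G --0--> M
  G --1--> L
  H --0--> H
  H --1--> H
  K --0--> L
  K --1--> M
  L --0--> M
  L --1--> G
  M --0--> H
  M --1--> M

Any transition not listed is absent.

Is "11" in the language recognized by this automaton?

Start in {G}.
Read '1': G→{L}; now {L}.
Read '1': L→{G}; now {G}.
The final set {G} contains no accepting state.

No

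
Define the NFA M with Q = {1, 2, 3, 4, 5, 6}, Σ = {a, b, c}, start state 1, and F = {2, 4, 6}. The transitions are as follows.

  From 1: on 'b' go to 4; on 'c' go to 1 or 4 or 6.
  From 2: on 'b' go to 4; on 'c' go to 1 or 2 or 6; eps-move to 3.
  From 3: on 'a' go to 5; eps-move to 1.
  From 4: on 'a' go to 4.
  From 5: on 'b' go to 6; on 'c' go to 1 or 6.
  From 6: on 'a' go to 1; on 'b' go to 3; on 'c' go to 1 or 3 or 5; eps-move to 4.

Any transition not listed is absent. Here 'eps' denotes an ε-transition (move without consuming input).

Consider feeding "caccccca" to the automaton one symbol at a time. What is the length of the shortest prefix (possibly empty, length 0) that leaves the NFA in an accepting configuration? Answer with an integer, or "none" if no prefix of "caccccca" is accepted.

1

Start in {1}.
Read 'c': {1} → {1, 4, 6}.
None of the earlier sets intersect F, but {1, 4, 6} does.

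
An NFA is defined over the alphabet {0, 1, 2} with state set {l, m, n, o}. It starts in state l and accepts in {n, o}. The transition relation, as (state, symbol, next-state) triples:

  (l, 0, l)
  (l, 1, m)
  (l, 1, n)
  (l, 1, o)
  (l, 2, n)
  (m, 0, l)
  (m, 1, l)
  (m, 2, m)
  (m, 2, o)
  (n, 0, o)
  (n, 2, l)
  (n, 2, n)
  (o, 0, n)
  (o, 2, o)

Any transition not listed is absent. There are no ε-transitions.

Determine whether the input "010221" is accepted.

Yes

Start in {l}.
Read '0': {l} → {l}.
Read '1': {l} → {m, n, o}.
Read '0': {m, n, o} → {l, n, o}.
Read '2': {l, n, o} → {l, n, o}.
Read '2': {l, n, o} → {l, n, o}.
Read '1': {l, n, o} → {m, n, o}.
The final set {m, n, o} contains the accepting states n, o.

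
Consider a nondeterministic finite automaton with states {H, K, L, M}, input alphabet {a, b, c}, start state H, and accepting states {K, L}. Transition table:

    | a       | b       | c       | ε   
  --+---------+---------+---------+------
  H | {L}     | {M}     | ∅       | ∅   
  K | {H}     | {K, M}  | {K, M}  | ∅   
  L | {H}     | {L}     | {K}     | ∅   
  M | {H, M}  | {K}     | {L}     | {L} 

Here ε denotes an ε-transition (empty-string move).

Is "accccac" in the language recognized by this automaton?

Yes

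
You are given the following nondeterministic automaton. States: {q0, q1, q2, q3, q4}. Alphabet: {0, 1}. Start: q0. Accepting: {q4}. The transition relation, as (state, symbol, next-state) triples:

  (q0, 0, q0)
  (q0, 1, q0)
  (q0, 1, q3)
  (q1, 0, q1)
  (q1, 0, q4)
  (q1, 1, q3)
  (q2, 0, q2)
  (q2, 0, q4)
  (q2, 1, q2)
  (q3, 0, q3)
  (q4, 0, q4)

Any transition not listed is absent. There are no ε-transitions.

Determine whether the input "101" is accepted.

No

Start in {q0}.
Read '1': {q0} → {q0, q3}.
Read '0': {q0, q3} → {q0, q3}.
Read '1': {q0, q3} → {q0, q3}.
The final set {q0, q3} contains no accepting state.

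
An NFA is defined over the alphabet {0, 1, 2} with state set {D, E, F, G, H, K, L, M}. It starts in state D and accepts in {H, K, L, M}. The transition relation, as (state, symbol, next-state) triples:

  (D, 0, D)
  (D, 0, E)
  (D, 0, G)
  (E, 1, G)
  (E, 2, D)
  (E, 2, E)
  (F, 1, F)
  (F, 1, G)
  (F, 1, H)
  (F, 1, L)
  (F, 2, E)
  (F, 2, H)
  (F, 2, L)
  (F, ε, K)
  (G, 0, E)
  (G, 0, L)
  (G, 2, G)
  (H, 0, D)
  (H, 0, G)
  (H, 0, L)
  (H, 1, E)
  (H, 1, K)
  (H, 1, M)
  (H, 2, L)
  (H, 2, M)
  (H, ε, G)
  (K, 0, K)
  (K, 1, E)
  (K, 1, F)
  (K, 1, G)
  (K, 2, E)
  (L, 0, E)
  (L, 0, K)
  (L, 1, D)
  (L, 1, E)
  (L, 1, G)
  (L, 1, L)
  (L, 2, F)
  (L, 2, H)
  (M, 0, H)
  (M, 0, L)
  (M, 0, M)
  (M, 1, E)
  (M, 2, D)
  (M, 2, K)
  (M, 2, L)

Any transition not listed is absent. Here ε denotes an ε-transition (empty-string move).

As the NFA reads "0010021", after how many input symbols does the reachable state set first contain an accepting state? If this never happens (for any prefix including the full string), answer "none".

2

Start in {D}.
Read '0': D→{D, E, G}; now {D, E, G}.
Read '0': D→{D, E, G}, E→∅, G→{E, L}; now {D, E, G, L}.
None of the earlier sets intersect F, but {D, E, G, L} does.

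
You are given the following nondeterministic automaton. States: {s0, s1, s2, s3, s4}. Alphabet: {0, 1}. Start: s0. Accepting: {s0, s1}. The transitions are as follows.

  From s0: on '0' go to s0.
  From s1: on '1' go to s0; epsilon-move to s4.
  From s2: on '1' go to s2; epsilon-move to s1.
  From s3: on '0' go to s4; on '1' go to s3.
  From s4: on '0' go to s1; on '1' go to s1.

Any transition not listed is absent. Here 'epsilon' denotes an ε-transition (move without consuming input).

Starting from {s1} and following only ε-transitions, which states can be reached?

{s1, s4}

Begin with {s1}.
ε-move s1 → s4; add s4.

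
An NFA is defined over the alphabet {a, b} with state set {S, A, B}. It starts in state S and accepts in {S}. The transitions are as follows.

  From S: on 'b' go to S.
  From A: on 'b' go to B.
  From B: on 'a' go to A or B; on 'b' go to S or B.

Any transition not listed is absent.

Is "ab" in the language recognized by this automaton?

Start in {S}.
Read 'a': S→∅; now ∅.
The set is empty and remains empty for the remaining 1 symbol.
The final set ∅ contains no accepting state.

No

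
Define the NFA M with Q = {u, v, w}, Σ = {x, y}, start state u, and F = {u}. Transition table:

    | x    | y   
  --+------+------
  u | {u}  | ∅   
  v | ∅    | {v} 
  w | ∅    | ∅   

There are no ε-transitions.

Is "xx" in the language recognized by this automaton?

Yes

Start in {u}.
Read 'x': {u} → {u}.
Read 'x': {u} → {u}.
The final set {u} contains the accepting state u.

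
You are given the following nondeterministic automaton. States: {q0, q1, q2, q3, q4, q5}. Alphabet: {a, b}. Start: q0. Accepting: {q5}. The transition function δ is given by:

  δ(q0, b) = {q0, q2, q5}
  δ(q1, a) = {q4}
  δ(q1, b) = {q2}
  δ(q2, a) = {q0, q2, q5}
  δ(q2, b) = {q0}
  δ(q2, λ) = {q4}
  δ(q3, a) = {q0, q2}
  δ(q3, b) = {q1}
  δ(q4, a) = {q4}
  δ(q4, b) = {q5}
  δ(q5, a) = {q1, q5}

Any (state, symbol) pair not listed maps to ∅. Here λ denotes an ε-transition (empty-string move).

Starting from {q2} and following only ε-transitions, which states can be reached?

{q2, q4}

Begin with {q2}.
ε-move q2 → q4; add q4.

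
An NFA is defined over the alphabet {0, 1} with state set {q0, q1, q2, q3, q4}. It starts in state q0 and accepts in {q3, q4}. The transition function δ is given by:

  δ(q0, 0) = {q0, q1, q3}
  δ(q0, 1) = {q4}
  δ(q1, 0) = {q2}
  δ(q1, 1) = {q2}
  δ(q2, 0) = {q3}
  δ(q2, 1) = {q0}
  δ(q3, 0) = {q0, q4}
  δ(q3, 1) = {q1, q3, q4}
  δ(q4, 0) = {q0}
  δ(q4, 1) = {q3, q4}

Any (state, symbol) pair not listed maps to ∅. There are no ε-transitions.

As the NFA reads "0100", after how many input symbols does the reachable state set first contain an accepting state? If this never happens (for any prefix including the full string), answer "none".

1

Start in {q0}.
Read '0': q0→{q0, q1, q3}; now {q0, q1, q3}.
None of the earlier sets intersect F, but {q0, q1, q3} does.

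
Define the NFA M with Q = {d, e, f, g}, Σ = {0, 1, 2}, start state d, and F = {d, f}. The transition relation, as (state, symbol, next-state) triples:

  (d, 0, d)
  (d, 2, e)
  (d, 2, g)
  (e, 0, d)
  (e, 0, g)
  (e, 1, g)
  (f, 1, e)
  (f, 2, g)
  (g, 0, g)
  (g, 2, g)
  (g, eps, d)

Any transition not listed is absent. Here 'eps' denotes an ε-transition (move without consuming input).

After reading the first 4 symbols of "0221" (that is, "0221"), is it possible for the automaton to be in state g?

Yes

Start in {d}.
Read '0': d→{d}; now {d}.
Read '2': d→{e, g}; union {e, g}; ε-closure = {d, e, g}.
Read '2': d→{e, g}, e→∅, g→{g}; union {e, g}; ε-closure = {d, e, g}.
Read '1': d→∅, e→{g}, g→∅; union {g}; ε-closure = {d, g}.
State g is in {d, g}.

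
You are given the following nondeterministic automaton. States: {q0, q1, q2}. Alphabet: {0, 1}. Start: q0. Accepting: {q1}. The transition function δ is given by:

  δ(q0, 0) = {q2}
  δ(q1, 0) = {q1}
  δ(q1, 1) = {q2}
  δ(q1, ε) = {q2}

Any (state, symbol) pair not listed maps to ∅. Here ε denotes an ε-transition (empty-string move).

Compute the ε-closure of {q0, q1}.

Begin with {q0, q1}.
ε-move q1 → q2; add q2.

{q0, q1, q2}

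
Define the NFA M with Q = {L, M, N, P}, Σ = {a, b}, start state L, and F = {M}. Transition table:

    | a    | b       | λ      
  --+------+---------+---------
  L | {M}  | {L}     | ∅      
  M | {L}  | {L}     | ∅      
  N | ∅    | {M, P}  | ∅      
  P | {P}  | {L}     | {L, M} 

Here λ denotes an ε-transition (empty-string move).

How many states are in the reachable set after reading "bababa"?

1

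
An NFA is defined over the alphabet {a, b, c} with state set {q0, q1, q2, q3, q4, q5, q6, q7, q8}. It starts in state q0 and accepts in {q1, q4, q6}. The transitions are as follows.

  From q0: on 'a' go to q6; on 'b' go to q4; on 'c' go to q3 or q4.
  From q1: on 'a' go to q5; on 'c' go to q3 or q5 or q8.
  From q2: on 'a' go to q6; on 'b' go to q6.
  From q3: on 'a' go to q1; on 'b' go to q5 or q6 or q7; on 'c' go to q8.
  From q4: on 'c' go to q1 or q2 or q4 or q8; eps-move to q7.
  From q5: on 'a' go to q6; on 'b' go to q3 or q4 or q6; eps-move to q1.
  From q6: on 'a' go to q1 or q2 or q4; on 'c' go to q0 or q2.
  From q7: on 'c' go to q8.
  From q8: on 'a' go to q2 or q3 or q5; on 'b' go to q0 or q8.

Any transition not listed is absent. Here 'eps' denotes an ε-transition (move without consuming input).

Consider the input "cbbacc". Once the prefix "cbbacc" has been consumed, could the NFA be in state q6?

Start in {q0}.
Read 'c': q0→{q3, q4}; union {q3, q4}; ε-closure = {q3, q4, q7}.
Read 'b': q3→{q5, q6, q7}, q4→∅, q7→∅; union {q5, q6, q7}; ε-closure = {q1, q5, q6, q7}.
Read 'b': q1→∅, q5→{q3, q4, q6}, q6→∅, q7→∅; union {q3, q4, q6}; ε-closure = {q3, q4, q6, q7}.
Read 'a': q3→{q1}, q4→∅, q6→{q1, q2, q4}, q7→∅; union {q1, q2, q4}; ε-closure = {q1, q2, q4, q7}.
Read 'c': q1→{q3, q5, q8}, q2→∅, q4→{q1, q2, q4, q8}, q7→{q8}; union {q1, q2, q3, q4, q5, q8}; ε-closure = {q1, q2, q3, q4, q5, q7, q8}.
Read 'c': q1→{q3, q5, q8}, q2→∅, q3→{q8}, q4→{q1, q2, q4, q8}, q5→∅, q7→{q8}, q8→∅; union {q1, q2, q3, q4, q5, q8}; ε-closure = {q1, q2, q3, q4, q5, q7, q8}.
State q6 is not in {q1, q2, q3, q4, q5, q7, q8}.

No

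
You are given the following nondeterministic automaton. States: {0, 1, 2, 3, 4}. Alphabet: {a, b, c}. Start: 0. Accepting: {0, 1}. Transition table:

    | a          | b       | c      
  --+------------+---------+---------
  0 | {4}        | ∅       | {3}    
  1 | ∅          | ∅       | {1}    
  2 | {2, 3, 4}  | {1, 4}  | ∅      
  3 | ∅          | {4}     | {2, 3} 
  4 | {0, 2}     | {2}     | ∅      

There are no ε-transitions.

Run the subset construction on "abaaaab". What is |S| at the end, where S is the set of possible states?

3

Start in {0}.
Read 'a': 0→{4}; now {4}.
Read 'b': 4→{2}; now {2}.
Read 'a': 2→{2, 3, 4}; now {2, 3, 4}.
Read 'a': 2→{2, 3, 4}, 3→∅, 4→{0, 2}; now {0, 2, 3, 4}.
Read 'a': 0→{4}, 2→{2, 3, 4}, 3→∅, 4→{0, 2}; now {0, 2, 3, 4}.
Read 'a': 0→{4}, 2→{2, 3, 4}, 3→∅, 4→{0, 2}; now {0, 2, 3, 4}.
Read 'b': 0→∅, 2→{1, 4}, 3→{4}, 4→{2}; now {1, 2, 4}.
That set has 3 states.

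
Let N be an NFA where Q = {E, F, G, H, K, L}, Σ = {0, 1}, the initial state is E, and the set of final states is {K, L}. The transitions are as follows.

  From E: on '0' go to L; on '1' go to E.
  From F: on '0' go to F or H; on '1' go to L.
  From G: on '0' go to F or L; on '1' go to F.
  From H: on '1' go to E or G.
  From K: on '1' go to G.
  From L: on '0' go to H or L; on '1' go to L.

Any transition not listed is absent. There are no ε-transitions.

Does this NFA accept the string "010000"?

Yes

Start in {E}.
Read '0': E→{L}; now {L}.
Read '1': L→{L}; now {L}.
Read '0': L→{H, L}; now {H, L}.
Read '0': H→∅, L→{H, L}; now {H, L}.
Read '0': H→∅, L→{H, L}; now {H, L}.
Read '0': H→∅, L→{H, L}; now {H, L}.
The final set {H, L} contains the accepting state L.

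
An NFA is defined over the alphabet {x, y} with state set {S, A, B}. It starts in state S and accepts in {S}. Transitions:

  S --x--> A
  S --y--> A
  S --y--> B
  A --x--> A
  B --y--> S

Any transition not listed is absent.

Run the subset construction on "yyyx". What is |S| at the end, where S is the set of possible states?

1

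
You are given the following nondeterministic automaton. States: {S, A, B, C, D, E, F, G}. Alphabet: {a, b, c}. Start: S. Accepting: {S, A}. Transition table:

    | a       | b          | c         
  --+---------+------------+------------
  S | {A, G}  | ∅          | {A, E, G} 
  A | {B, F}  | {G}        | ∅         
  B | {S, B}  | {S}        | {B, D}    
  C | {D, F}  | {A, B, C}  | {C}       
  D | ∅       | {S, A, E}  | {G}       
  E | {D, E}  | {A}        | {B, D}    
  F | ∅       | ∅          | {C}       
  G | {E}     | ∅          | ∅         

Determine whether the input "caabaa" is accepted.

Yes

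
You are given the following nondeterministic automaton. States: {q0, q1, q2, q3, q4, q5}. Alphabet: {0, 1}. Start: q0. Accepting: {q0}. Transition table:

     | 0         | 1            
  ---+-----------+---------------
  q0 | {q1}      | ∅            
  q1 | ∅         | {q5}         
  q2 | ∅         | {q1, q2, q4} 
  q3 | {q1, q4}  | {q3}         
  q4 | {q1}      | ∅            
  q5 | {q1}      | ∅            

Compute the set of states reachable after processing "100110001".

∅

Start in {q0}.
Read '1': q0→∅; now ∅.
The set is empty and remains empty for the remaining 8 symbols.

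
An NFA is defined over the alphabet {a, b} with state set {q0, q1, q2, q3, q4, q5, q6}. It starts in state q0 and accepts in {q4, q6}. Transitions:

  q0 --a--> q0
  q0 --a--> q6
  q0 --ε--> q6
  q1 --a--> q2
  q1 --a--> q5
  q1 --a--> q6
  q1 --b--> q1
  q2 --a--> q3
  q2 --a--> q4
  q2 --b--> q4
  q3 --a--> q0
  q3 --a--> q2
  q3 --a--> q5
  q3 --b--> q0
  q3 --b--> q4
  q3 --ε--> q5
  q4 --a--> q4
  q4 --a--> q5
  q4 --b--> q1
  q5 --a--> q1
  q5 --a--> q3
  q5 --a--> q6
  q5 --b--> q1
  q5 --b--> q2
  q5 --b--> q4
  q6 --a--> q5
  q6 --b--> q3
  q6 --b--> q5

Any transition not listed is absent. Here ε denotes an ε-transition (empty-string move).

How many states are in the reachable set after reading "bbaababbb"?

Start: ε-closure({q0}) = {q0, q6}.
Read 'b': {q0, q6} → {q3, q5}.
Read 'b': {q3, q5} → {q0, q1, q2, q4, q6}.
Read 'a': {q0, q1, q2, q4, q6} → {q0, q2, q3, q4, q5, q6}.
Read 'a': {q0, q2, q3, q4, q5, q6} → {q0, q1, q2, q3, q4, q5, q6}.
Read 'b': {q0, q1, q2, q3, q4, q5, q6} → {q0, q1, q2, q3, q4, q5, q6}.
Read 'a': {q0, q1, q2, q3, q4, q5, q6} → {q0, q1, q2, q3, q4, q5, q6}.
Read 'b': {q0, q1, q2, q3, q4, q5, q6} → {q0, q1, q2, q3, q4, q5, q6}.
Read 'b': {q0, q1, q2, q3, q4, q5, q6} → {q0, q1, q2, q3, q4, q5, q6}.
Read 'b': {q0, q1, q2, q3, q4, q5, q6} → {q0, q1, q2, q3, q4, q5, q6}.
That set has 7 states.

7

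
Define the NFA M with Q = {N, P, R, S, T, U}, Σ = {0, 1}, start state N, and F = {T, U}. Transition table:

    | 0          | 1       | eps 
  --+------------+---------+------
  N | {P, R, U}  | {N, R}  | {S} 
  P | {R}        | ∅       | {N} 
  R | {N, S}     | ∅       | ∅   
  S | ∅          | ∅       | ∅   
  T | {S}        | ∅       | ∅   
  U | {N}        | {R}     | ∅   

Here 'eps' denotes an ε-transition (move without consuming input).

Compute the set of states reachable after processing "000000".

{N, P, R, S, U}

Start: ε-closure({N}) = {N, S}.
Read '0': N→{P, R, U}, S→∅; union {P, R, U}; ε-closure = {N, P, R, S, U}.
Read '0': N→{P, R, U}, P→{R}, R→{N, S}, S→∅, U→{N}; now {N, P, R, S, U}.
Read '0': N→{P, R, U}, P→{R}, R→{N, S}, S→∅, U→{N}; now {N, P, R, S, U}.
Read '0': N→{P, R, U}, P→{R}, R→{N, S}, S→∅, U→{N}; now {N, P, R, S, U}.
Read '0': N→{P, R, U}, P→{R}, R→{N, S}, S→∅, U→{N}; now {N, P, R, S, U}.
Read '0': N→{P, R, U}, P→{R}, R→{N, S}, S→∅, U→{N}; now {N, P, R, S, U}.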